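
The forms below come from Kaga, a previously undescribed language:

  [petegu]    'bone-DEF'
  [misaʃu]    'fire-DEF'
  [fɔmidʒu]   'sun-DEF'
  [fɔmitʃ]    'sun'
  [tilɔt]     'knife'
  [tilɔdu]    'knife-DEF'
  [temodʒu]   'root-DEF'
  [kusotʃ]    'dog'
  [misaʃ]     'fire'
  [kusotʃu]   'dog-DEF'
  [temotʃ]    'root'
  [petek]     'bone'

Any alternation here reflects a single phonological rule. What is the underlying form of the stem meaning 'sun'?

/fɔmidʒ/

In [fɔmidʒu] and [fɔmitʃ] the final segment of 'sun' alternates: [dʒ] ~ [tʃ].
But 'dog' keeps [tʃ] in both environments ([kusotʃu], [kusotʃ]), so there is no rule changing /tʃ/ to [dʒ] before the DEF suffix.
The underlying segment must be /dʒ/; voiced obstruents become voiceless word-finally, yielding [tʃ] there.
Hence 'sun' is /fɔmidʒ/ underlyingly.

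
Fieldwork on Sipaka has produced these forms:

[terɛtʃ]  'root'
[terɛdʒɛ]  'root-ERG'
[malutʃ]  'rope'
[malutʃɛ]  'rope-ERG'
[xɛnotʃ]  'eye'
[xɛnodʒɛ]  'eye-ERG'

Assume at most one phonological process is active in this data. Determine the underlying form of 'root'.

'root' shows [tʃ] ~ [dʒ] at the end of the stem ([terɛtʃ] vs [terɛdʒɛ]).
But 'rope' keeps [tʃ] in both environments ([malutʃ], [malutʃɛ]), so there is no rule changing /tʃ/ to [dʒ] before the ERG suffix.
The underlying segment must be /dʒ/; voiced obstruents become voiceless word-finally, yielding [tʃ] there.

/terɛdʒ/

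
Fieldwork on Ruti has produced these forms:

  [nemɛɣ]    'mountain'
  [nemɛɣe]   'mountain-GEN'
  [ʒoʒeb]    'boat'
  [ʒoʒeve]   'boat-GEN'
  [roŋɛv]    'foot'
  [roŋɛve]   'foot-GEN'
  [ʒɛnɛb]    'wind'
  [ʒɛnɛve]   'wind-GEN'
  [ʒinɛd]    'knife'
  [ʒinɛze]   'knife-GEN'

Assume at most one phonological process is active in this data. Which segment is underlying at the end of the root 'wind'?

The root 'wind' surfaces as [ʒɛnɛb] and [ʒɛnɛve], with a stem-final [b] ~ [v] alternation.
If /v/ were underlying and a rule turned it into [b] in isolation, 'foot' would also alternate; but it has [v] in both [roŋɛv] and [roŋɛve].
The alternation reflects intervocalic spirantization: voiced stops become fricatives between vowels. /b/ is underlying.

/b/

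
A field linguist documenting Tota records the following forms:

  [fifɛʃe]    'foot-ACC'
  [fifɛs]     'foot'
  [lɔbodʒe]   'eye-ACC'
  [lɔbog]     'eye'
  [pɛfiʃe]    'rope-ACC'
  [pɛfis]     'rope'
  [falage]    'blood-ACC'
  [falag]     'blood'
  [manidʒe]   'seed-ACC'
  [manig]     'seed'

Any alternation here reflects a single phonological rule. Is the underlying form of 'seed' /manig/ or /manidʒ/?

'seed' shows [dʒ] ~ [g] at the end of the stem ([manidʒe] vs [manig]).
Compare 'blood', with invariant [g] in [falage] and [falag]: an analysis with underlying /g/ and a rule producing [dʒ] before the ACC suffix would wrongly predict alternation here too.
The underlying segment must be /dʒ/; palato-alveolar /dʒ/ and /ʃ/ become [g] and [s] when no front vowel follows, yielding [g] there.

/manidʒ/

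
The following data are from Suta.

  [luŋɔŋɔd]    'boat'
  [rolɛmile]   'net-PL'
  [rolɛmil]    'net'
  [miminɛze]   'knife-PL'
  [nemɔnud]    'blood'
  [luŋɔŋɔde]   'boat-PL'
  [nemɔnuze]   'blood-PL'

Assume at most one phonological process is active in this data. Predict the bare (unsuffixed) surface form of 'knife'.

[miminɛd]

The root 'blood' surfaces as [nemɔnud] and [nemɔnuze], with a stem-final [d] ~ [z] alternation.
The stem 'boat' ([luŋɔŋɔd], [luŋɔŋɔde]) shows [d] unchanged in both environments, so [d] cannot be basic with [z] derived before the PL suffix.
The alternation reflects word-final hardening: voiced fricatives become stops word-finally. /z/ is underlying.
From [miminɛze] the stem 'knife' is /miminɛz/; word-finally this yields [miminɛd].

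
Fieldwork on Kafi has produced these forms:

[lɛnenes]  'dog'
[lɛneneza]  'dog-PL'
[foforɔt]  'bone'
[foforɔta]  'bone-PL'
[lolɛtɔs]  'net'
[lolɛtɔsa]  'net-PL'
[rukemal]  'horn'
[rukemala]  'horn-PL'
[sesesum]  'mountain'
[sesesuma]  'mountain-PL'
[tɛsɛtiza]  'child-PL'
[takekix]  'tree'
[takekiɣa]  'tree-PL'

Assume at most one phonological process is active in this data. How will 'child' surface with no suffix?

The root 'dog' surfaces as [lɛnenes] and [lɛneneza], with a stem-final [s] ~ [z] alternation.
Compare 'net', with invariant [s] in [lolɛtɔs] and [lolɛtɔsa]: an analysis with underlying /s/ and a rule producing [z] before the PL suffix would wrongly predict alternation here too.
The underlying segment must be /z/; voiced obstruents become voiceless word-finally, yielding [s] there.
From [tɛsɛtiza] the stem 'child' is /tɛsɛtiz/; word-finally this yields [tɛsɛtis].

[tɛsɛtis]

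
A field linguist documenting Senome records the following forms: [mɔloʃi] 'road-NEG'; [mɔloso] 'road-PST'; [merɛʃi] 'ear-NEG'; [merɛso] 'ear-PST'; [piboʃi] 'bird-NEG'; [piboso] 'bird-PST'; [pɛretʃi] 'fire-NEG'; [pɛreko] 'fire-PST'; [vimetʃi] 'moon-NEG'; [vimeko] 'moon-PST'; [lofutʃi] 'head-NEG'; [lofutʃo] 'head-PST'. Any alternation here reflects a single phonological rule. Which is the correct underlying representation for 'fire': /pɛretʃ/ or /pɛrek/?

/pɛrek/

The root 'fire' surfaces as [pɛretʃi] and [pɛreko], with a stem-final [tʃ] ~ [k] alternation.
The stem 'head' ([lofutʃi], [lofutʃo]) shows [tʃ] unchanged in both environments, so [tʃ] cannot be basic with [k] derived before the PST suffix.
The alternation reflects palatalization before a front vowel: /k/ and /s/ become palato-alveolar [tʃ] and [ʃ] before a front vowel. /k/ is underlying.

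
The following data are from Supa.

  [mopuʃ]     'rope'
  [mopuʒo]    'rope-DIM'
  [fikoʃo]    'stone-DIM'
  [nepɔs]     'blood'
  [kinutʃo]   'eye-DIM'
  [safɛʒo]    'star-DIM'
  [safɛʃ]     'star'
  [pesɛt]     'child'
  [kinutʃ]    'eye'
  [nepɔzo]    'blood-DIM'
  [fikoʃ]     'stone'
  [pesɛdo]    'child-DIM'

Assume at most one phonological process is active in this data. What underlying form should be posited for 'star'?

In [safɛʃ] and [safɛʒo] the final segment of 'star' alternates: [ʃ] ~ [ʒ].
The stem 'stone' ([fikoʃ], [fikoʃo]) shows [ʃ] unchanged in both environments, so [ʃ] cannot be basic with [ʒ] derived before the DIM suffix.
So /ʒ/ is underlying, and a rule of word-final obstruent devoicing — voiced obstruents become voiceless word-finally — gives [ʃ].

/safɛʒ/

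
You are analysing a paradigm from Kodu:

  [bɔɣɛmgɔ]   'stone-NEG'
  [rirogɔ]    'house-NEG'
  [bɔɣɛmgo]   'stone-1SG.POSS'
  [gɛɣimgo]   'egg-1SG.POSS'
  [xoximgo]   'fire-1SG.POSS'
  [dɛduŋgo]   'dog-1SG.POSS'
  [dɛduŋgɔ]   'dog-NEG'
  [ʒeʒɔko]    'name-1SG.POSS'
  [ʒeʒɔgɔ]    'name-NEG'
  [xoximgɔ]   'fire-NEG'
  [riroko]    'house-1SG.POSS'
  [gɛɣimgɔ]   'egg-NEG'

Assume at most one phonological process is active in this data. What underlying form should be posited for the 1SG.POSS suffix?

/-ko/

The 1SG.POSS suffix surfaces as [-go] and [-ko], depending on the final segment of the stem.
The NEG suffix, which begins with [g], is invariant after every stem; so [g] is not altered by any rule here.
The 1SG.POSS suffix is therefore /-ko/ underlyingly, with post-nasal voicing: voiceless stops become voiced after a nasal.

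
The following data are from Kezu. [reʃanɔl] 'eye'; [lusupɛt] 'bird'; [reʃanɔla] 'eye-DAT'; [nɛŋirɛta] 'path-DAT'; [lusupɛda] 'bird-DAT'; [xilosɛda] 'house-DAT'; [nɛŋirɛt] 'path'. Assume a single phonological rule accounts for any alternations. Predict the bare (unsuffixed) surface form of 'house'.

The root 'bird' surfaces as [lusupɛda] and [lusupɛt], with a stem-final [d] ~ [t] alternation.
But 'path' keeps [t] in both environments ([nɛŋirɛta], [nɛŋirɛt]), so there is no rule changing /t/ to [d] before the DAT suffix.
The underlying segment must be /d/; voiced obstruents become voiceless word-finally, yielding [t] there.
From [xilosɛda] the stem 'house' is /xilosɛd/; word-finally this yields [xilosɛt].

[xilosɛt]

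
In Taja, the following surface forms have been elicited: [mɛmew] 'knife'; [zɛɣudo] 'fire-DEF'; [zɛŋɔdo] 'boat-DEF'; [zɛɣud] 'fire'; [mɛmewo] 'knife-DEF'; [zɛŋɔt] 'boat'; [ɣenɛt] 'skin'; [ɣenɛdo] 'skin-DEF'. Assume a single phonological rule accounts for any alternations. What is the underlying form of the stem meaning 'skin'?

'skin' shows [t] ~ [d] at the end of the stem ([ɣenɛt] vs [ɣenɛdo]).
The stem 'fire' ([zɛɣud], [zɛɣudo]) shows [d] unchanged in both environments, so [d] cannot be basic with [t] derived in isolation.
The alternation reflects intervocalic voicing: voiceless stops become voiced between vowels. /t/ is underlying.
So 'skin' = /ɣenɛt/.

/ɣenɛt/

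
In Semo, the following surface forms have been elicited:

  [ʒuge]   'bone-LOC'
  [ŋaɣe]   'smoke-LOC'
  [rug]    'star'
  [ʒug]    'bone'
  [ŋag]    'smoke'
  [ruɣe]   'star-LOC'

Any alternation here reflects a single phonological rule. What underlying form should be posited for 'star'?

The stem for 'star' ends in [g] in [rug] but [ɣ] in [ruɣe].
The stem 'bone' ([ʒug], [ʒuge]) shows [g] unchanged in both environments, so [g] cannot be basic with [ɣ] derived before the LOC suffix.
So /ɣ/ is underlying, and a rule of word-final hardening — voiced fricatives become stops word-finally — gives [g].
The underlying form of 'star' is therefore /ruɣ/.

/ruɣ/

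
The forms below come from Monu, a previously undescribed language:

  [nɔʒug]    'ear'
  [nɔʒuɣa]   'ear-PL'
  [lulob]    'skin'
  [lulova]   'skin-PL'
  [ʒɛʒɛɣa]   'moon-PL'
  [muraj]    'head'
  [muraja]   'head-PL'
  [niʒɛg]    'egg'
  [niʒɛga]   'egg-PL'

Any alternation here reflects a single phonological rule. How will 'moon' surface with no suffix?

[ʒɛʒɛg]

In [nɔʒug] and [nɔʒuɣa] the final segment of 'ear' alternates: [g] ~ [ɣ].
The stem 'egg' ([niʒɛg], [niʒɛga]) shows [g] unchanged in both environments, so [g] cannot be basic with [ɣ] derived before the PL suffix.
The alternation reflects word-final hardening: voiced fricatives become stops word-finally. /ɣ/ is underlying.
The one attested form of 'moon', [ʒɛʒɛɣa], shows underlying /ʒɛʒɛɣ/. Applying the same rule word-finally gives [ʒɛʒɛg].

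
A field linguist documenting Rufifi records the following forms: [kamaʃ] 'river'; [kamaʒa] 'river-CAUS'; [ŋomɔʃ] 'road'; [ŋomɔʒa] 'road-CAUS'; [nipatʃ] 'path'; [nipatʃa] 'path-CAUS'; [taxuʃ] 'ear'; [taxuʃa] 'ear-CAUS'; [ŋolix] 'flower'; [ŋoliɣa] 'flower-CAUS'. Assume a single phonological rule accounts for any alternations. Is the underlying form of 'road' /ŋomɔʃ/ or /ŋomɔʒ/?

/ŋomɔʒ/

'road' shows [ʃ] ~ [ʒ] at the end of the stem ([ŋomɔʃ] vs [ŋomɔʒa]).
The stem 'ear' ([taxuʃ], [taxuʃa]) shows [ʃ] unchanged in both environments, so [ʃ] cannot be basic with [ʒ] derived before the CAUS suffix.
The alternation reflects word-final obstruent devoicing: voiced obstruents become voiceless word-finally. /ʒ/ is underlying.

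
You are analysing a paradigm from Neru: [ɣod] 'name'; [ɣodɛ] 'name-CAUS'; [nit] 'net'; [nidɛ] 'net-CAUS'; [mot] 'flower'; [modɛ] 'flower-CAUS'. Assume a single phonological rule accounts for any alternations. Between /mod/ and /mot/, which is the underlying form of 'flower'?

The stem for 'flower' ends in [t] in [mot] but [d] in [modɛ].
But 'name' keeps [d] in both environments ([ɣod], [ɣodɛ]), so there is no rule changing /d/ to [t] in isolation.
Therefore /t/ is basic and [d] is derived by intervocalic voicing (voiceless stops become voiced between vowels).

/mot/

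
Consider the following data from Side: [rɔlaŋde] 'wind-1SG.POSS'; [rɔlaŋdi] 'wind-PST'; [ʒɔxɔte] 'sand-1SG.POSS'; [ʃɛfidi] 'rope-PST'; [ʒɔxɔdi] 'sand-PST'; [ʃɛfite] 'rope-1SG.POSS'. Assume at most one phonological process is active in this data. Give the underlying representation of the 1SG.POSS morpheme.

The 1SG.POSS suffix surfaces as [-de] and [-te], depending on the final segment of the stem.
The PST suffix, which begins with [d], is invariant after every stem; so [d] is not altered by any rule here.
So the underlying form is /-te/, and voiceless stops become voiced after a nasal.

/-te/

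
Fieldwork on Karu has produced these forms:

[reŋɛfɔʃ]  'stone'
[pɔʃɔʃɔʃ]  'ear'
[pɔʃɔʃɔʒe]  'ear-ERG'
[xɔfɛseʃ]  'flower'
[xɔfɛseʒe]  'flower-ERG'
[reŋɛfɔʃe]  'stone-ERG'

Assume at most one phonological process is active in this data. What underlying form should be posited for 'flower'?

'flower' shows [ʃ] ~ [ʒ] at the end of the stem ([xɔfɛseʃ] vs [xɔfɛseʒe]).
The stem 'stone' ([reŋɛfɔʃ], [reŋɛfɔʃe]) shows [ʃ] unchanged in both environments, so [ʃ] cannot be basic with [ʒ] derived before the ERG suffix.
The alternation reflects word-final obstruent devoicing: voiced obstruents become voiceless word-finally. /ʒ/ is underlying.

/xɔfɛseʒ/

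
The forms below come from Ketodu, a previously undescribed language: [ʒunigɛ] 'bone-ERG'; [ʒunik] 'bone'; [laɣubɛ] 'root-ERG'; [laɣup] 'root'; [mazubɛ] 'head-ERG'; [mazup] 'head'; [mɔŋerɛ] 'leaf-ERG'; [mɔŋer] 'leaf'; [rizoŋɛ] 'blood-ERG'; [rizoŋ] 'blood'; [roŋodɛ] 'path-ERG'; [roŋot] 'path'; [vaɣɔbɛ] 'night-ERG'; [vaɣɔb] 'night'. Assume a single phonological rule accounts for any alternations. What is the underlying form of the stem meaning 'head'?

/mazup/

In [mazubɛ] and [mazup] the final segment of 'head' alternates: [b] ~ [p].
If /b/ were underlying and a rule turned it into [p] in isolation, 'night' would also alternate; but it has [b] in both [vaɣɔbɛ] and [vaɣɔb].
The underlying segment must be /p/; voiceless stops become voiced between vowels, yielding [b] there.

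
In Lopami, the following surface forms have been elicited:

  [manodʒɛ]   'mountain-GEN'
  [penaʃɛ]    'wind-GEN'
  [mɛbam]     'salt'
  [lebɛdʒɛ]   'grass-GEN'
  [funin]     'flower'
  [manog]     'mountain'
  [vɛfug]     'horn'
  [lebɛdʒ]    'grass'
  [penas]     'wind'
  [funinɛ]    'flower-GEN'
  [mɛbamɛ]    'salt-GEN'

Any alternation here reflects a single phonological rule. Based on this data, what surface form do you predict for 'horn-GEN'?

[vɛfudʒɛ]

In [manodʒɛ] and [manog] the final segment of 'mountain' alternates: [dʒ] ~ [g].
But 'grass' keeps [dʒ] in both environments ([lebɛdʒɛ], [lebɛdʒ]), so there is no rule changing /dʒ/ to [g] in isolation.
The underlying segment must be /g/; /g/ and /s/ become palato-alveolar [dʒ] and [ʃ] before a front vowel, yielding [dʒ] there.
From [vɛfug] the stem 'horn' is /vɛfug/; before a front vowel this yields [vɛfudʒɛ].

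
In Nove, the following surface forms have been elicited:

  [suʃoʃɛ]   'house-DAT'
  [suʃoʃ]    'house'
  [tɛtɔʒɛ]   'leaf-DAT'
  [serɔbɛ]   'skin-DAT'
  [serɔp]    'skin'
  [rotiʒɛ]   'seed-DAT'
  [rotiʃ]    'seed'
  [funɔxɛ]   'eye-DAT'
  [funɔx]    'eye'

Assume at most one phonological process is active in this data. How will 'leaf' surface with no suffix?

[tɛtɔʃ]

'seed' shows [ʒ] ~ [ʃ] at the end of the stem ([rotiʒɛ] vs [rotiʃ]).
But 'house' keeps [ʃ] in both environments ([suʃoʃɛ], [suʃoʃ]), so there is no rule changing /ʃ/ to [ʒ] before the DAT suffix.
So /ʒ/ is underlying, and a rule of word-final obstruent devoicing — voiced obstruents become voiceless word-finally — gives [ʃ].
The one attested form of 'leaf', [tɛtɔʒɛ], shows underlying /tɛtɔʒ/. Applying the same rule word-finally gives [tɛtɔʃ].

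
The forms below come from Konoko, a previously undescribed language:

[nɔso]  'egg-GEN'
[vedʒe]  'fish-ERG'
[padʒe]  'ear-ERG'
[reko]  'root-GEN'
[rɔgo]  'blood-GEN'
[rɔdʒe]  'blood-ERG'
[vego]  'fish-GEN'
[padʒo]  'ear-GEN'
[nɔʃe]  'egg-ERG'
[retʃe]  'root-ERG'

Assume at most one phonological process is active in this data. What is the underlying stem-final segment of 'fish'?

In [vego] and [vedʒe] the final segment of 'fish' alternates: [g] ~ [dʒ].
But 'ear' keeps [dʒ] in both environments ([padʒo], [padʒe]), so there is no rule changing /dʒ/ to [g] before the GEN suffix.
So /g/ is underlying, and a rule of palatalization before a front vowel — /k/, /g/ and /s/ become palato-alveolar [tʃ], [dʒ] and [ʃ] before a front vowel — gives [dʒ].

/g/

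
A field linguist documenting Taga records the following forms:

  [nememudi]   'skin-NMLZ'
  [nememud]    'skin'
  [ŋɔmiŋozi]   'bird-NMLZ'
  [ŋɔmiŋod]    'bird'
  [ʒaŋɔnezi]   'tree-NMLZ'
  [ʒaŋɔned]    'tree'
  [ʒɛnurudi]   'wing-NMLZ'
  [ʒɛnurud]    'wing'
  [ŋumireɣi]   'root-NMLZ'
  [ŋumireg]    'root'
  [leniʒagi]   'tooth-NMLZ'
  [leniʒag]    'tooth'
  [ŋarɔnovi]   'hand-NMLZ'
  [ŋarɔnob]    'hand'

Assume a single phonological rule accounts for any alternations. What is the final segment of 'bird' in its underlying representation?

The root 'bird' surfaces as [ŋɔmiŋozi] and [ŋɔmiŋod], with a stem-final [z] ~ [d] alternation.
The stem 'skin' ([nememudi], [nememud]) shows [d] unchanged in both environments, so [d] cannot be basic with [z] derived before the NMLZ suffix.
The underlying segment must be /z/; voiced fricatives become stops word-finally, yielding [d] there.

/z/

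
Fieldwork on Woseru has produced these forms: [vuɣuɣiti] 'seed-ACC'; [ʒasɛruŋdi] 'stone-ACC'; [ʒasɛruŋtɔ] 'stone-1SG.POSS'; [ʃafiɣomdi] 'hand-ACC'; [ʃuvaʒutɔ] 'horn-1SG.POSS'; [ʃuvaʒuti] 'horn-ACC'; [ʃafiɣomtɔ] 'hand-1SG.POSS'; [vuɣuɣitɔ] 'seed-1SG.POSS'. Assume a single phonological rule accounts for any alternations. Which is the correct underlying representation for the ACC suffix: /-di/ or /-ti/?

/-di/

The ACC suffix surfaces as [-di] and [-ti], depending on the final segment of the stem.
The 1SG.POSS suffix, which begins with [t], is invariant after every stem; so [t] is not altered by any rule here.
The ACC suffix is therefore /-di/ underlyingly, with post-vocalic devoicing: voiced stops become voiceless after a vowel.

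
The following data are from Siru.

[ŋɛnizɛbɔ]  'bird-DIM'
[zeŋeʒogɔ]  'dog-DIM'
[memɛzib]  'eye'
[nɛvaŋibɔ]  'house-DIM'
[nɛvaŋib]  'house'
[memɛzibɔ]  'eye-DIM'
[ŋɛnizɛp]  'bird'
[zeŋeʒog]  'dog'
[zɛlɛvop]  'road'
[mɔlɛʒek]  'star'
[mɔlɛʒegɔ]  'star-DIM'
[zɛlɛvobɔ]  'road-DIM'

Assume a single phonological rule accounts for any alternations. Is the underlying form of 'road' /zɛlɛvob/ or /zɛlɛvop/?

In [zɛlɛvobɔ] and [zɛlɛvop] the final segment of 'road' alternates: [b] ~ [p].
The stem 'eye' ([memɛzibɔ], [memɛzib]) shows [b] unchanged in both environments, so [b] cannot be basic with [p] derived in isolation.
The alternation reflects intervocalic voicing: voiceless stops become voiced between vowels. /p/ is underlying.

/zɛlɛvop/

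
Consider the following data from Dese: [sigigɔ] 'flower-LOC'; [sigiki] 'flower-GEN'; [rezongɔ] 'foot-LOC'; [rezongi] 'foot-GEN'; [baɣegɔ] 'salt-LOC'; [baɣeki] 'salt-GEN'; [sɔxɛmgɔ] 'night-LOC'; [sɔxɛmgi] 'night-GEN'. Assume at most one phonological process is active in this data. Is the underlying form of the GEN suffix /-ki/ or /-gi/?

/-ki/

The GEN morpheme has two allomorphs, [-gi] and [-ki].
By contrast the LOC suffix keeps its initial [g] throughout — that segment must be underlying.
The GEN suffix is therefore /-ki/ underlyingly, with post-nasal voicing: voiceless stops become voiced after a nasal.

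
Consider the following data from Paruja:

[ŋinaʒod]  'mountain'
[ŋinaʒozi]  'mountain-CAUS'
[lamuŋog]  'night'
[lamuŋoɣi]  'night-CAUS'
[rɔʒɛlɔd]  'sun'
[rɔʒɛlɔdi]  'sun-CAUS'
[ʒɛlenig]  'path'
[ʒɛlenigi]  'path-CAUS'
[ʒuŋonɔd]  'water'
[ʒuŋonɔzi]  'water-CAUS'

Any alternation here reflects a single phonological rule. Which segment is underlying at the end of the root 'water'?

/z/

'water' shows [d] ~ [z] at the end of the stem ([ʒuŋonɔd] vs [ʒuŋonɔzi]).
But 'sun' keeps [d] in both environments ([rɔʒɛlɔd], [rɔʒɛlɔdi]), so there is no rule changing /d/ to [z] before the CAUS suffix.
The alternation reflects word-final hardening: voiced fricatives become stops word-finally. /z/ is underlying.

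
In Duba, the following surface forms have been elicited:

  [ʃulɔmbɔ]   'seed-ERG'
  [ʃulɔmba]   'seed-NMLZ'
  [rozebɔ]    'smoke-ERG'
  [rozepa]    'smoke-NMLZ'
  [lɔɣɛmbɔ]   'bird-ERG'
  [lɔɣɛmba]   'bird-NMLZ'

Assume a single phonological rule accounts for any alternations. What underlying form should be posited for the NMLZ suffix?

The NMLZ suffix surfaces as [-ba] and [-pa], depending on the final segment of the stem.
The ERG suffix, which begins with [b], is invariant after every stem; so [b] is not altered by any rule here.
The NMLZ suffix is therefore /-pa/ underlyingly, with post-nasal voicing: voiceless stops become voiced after a nasal.

/-pa/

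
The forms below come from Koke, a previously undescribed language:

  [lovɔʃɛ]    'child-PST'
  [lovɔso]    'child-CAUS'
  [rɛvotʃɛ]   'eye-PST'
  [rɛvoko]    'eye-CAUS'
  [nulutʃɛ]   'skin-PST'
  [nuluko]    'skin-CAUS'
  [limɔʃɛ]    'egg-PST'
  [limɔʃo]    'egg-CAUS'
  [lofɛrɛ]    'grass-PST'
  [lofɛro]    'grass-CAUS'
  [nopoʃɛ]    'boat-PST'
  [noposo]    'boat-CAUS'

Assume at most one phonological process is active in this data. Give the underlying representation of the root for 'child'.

In [lovɔʃɛ] and [lovɔso] the final segment of 'child' alternates: [ʃ] ~ [s].
If /ʃ/ were underlying and a rule turned it into [s] before the CAUS suffix, 'egg' would also alternate; but it has [ʃ] in both [limɔʃɛ] and [limɔʃo].
So /s/ is underlying, and a rule of palatalization before a front vowel — /k/ and /s/ become palato-alveolar [tʃ] and [ʃ] before a front vowel — gives [ʃ].
So 'child' = /lovɔs/.

/lovɔs/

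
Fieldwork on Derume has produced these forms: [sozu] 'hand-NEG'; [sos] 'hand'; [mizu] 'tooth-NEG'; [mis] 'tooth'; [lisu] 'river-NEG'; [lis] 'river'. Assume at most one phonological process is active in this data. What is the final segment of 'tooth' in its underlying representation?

/z/

In [mizu] and [mis] the final segment of 'tooth' alternates: [z] ~ [s].
Compare 'river', with invariant [s] in [lisu] and [lis]: an analysis with underlying /s/ and a rule producing [z] before the NEG suffix would wrongly predict alternation here too.
Therefore /z/ is basic and [s] is derived by word-final obstruent devoicing (voiced obstruents become voiceless word-finally).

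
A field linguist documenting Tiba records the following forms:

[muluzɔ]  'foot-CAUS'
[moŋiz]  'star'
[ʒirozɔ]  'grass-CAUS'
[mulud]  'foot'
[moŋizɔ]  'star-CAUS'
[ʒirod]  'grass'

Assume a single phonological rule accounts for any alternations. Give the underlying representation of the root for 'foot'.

In [mulud] and [muluzɔ] the final segment of 'foot' alternates: [d] ~ [z].
If /z/ were underlying and a rule turned it into [d] in isolation, 'star' would also alternate; but it has [z] in both [moŋiz] and [moŋizɔ].
Therefore /d/ is basic and [z] is derived by intervocalic spirantization (voiced stops become fricatives between vowels).
Hence 'foot' is /mulud/ underlyingly.

/mulud/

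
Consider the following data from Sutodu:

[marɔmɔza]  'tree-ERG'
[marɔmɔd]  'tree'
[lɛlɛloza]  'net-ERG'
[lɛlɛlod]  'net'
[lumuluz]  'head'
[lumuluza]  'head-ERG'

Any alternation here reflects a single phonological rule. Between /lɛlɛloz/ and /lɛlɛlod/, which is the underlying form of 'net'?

The root 'net' surfaces as [lɛlɛloza] and [lɛlɛlod], with a stem-final [z] ~ [d] alternation.
The stem 'head' ([lumuluza], [lumuluz]) shows [z] unchanged in both environments, so [z] cannot be basic with [d] derived in isolation.
Therefore /d/ is basic and [z] is derived by intervocalic spirantization (voiced stops become fricatives between vowels).

/lɛlɛlod/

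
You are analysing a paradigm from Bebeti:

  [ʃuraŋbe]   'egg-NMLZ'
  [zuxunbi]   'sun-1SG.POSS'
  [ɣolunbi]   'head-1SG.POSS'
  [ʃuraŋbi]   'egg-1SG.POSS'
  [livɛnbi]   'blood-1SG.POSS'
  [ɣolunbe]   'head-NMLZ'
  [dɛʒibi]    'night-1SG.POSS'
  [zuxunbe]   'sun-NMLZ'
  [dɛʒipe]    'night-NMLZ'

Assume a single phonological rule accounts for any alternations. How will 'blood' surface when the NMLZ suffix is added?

The NMLZ morpheme has two allomorphs, [-be] and [-pe].
By contrast the 1SG.POSS suffix keeps its initial [b] throughout — that segment must be underlying.
So the underlying form is /-pe/, and voiceless stops become voiced after a nasal.
After 'blood', which ends in a nasal, the suffix surfaces as [-be], giving [livɛnbe].

[livɛnbe]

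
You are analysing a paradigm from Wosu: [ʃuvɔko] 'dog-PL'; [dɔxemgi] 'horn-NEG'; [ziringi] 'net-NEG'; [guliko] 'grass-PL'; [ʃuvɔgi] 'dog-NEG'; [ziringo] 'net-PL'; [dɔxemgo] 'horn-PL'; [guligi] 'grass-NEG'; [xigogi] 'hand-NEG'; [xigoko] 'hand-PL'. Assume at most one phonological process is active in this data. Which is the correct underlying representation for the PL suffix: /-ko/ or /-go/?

The PL morpheme has two allomorphs, [-go] and [-ko].
By contrast the NEG suffix keeps its initial [g] throughout — that segment must be underlying.
So the underlying form is /-ko/, and voiceless stops become voiced after a nasal.

/-ko/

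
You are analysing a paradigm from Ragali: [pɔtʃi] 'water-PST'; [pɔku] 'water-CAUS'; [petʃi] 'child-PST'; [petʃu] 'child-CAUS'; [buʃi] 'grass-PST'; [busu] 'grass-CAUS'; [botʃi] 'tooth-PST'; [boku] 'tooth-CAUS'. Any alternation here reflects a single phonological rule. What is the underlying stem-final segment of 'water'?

/k/

The stem for 'water' ends in [tʃ] in [pɔtʃi] but [k] in [pɔku].
If /tʃ/ were underlying and a rule turned it into [k] before the CAUS suffix, 'child' would also alternate; but it has [tʃ] in both [petʃi] and [petʃu].
So /k/ is underlying, and a rule of palatalization before a front vowel — /k/ and /s/ become palato-alveolar [tʃ] and [ʃ] before a front vowel — gives [tʃ].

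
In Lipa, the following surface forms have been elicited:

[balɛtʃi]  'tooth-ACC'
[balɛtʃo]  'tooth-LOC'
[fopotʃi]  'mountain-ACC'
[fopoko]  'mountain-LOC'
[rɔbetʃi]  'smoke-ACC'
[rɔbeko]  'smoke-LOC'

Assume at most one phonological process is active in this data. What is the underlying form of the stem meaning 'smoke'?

/rɔbek/

In [rɔbetʃi] and [rɔbeko] the final segment of 'smoke' alternates: [tʃ] ~ [k].
But 'tooth' keeps [tʃ] in both environments ([balɛtʃi], [balɛtʃo]), so there is no rule changing /tʃ/ to [k] before the LOC suffix.
So /k/ is underlying, and a rule of palatalization before a front vowel — /k/ becomes palato-alveolar [tʃ] before a front vowel — gives [tʃ].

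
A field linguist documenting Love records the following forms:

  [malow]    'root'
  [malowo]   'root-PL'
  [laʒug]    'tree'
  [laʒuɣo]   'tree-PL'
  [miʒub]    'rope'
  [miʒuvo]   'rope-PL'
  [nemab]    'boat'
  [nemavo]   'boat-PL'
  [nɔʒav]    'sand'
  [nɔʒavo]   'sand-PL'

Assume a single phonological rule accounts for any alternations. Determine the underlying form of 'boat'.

The stem for 'boat' ends in [b] in [nemab] but [v] in [nemavo].
The stem 'sand' ([nɔʒav], [nɔʒavo]) shows [v] unchanged in both environments, so [v] cannot be basic with [b] derived in isolation.
Therefore /b/ is basic and [v] is derived by intervocalic spirantization (voiced stops become fricatives between vowels).

/nemab/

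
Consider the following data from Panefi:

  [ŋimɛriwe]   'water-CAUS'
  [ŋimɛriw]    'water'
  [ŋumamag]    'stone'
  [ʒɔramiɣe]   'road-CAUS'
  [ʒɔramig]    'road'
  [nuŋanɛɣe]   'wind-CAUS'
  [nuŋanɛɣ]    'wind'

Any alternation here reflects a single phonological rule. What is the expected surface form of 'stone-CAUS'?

[ŋumamaɣe]

'road' shows [ɣ] ~ [g] at the end of the stem ([ʒɔramiɣe] vs [ʒɔramig]).
If /ɣ/ were underlying and a rule turned it into [g] in isolation, 'wind' would also alternate; but it has [ɣ] in both [nuŋanɛɣe] and [nuŋanɛɣ].
Therefore /g/ is basic and [ɣ] is derived by intervocalic spirantization (voiced stops become fricatives between vowels).
The one attested form of 'stone', [ŋumamag], shows underlying /ŋumamag/. Applying the same rule between vowels gives [ŋumamaɣe].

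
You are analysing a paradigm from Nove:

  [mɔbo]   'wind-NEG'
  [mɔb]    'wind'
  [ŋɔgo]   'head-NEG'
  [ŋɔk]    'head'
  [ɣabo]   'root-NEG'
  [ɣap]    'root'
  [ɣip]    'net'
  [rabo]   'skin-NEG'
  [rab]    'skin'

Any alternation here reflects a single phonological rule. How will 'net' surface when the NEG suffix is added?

[ɣibo]

The stem for 'root' ends in [b] in [ɣabo] but [p] in [ɣap].
But 'wind' keeps [b] in both environments ([mɔbo], [mɔb]), so there is no rule changing /b/ to [p] in isolation.
The underlying segment must be /p/; voiceless stops become voiced between vowels, yielding [b] there.
The one attested form of 'net', [ɣip], shows underlying /ɣip/. Applying the same rule between vowels gives [ɣibo].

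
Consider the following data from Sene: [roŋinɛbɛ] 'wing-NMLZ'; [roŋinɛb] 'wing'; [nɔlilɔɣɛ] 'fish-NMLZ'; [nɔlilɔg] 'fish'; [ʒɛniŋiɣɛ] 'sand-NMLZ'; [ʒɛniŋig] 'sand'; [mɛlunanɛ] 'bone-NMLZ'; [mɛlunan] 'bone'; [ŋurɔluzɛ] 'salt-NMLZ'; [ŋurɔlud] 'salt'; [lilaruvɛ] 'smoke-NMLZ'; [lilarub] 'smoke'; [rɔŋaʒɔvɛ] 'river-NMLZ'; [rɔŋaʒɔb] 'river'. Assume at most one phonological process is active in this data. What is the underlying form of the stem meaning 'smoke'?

In [lilaruvɛ] and [lilarub] the final segment of 'smoke' alternates: [v] ~ [b].
But 'wing' keeps [b] in both environments ([roŋinɛbɛ], [roŋinɛb]), so there is no rule changing /b/ to [v] before the NMLZ suffix.
So /v/ is underlying, and a rule of word-final hardening — voiced fricatives become stops word-finally — gives [b].
Hence 'smoke' is /lilaruv/ underlyingly.

/lilaruv/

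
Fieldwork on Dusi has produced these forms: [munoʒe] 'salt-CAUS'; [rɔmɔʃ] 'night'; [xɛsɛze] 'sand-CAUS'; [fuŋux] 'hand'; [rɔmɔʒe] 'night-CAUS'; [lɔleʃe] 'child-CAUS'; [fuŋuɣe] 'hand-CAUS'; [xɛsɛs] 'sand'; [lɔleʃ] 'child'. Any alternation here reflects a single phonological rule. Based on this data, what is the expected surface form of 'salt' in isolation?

'night' shows [ʒ] ~ [ʃ] at the end of the stem ([rɔmɔʒe] vs [rɔmɔʃ]).
If /ʃ/ were underlying and a rule turned it into [ʒ] before the CAUS suffix, 'child' would also alternate; but it has [ʃ] in both [lɔleʃe] and [lɔleʃ].
Therefore /ʒ/ is basic and [ʃ] is derived by word-final obstruent devoicing (voiced obstruents become voiceless word-finally).
The one attested form of 'salt', [munoʒe], shows underlying /munoʒ/. Applying the same rule word-finally gives [munoʃ].

[munoʃ]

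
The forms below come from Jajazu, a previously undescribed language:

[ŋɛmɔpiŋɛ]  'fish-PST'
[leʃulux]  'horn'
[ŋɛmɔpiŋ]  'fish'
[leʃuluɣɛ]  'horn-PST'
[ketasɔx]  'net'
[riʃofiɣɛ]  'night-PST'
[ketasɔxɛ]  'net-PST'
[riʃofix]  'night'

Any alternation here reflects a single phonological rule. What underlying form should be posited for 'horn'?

/leʃuluɣ/

The stem for 'horn' ends in [x] in [leʃulux] but [ɣ] in [leʃuluɣɛ].
But 'net' keeps [x] in both environments ([ketasɔx], [ketasɔxɛ]), so there is no rule changing /x/ to [ɣ] before the PST suffix.
The underlying segment must be /ɣ/; voiced obstruents become voiceless word-finally, yielding [x] there.
The underlying form of 'horn' is therefore /leʃuluɣ/.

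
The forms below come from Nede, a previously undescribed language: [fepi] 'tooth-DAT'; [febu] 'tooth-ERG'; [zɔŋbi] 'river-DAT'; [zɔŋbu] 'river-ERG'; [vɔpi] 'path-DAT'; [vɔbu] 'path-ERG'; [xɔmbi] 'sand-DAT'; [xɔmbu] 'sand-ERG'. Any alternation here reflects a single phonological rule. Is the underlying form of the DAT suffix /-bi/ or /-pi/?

The DAT suffix surfaces as [-bi] and [-pi], depending on the final segment of the stem.
The ERG suffix, which begins with [b], is invariant after every stem; so [b] is not altered by any rule here.
The DAT suffix is therefore /-pi/ underlyingly, with post-nasal voicing: voiceless stops become voiced after a nasal.

/-pi/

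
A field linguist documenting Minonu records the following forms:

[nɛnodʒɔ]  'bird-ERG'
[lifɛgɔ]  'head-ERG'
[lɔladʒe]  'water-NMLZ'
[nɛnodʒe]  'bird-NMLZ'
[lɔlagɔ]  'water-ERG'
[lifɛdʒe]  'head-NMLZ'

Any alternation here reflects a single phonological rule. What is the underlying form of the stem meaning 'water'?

/lɔlag/

'water' shows [g] ~ [dʒ] at the end of the stem ([lɔlagɔ] vs [lɔladʒe]).
If /dʒ/ were underlying and a rule turned it into [g] before the ERG suffix, 'bird' would also alternate; but it has [dʒ] in both [nɛnodʒɔ] and [nɛnodʒe].
The alternation reflects palatalization before a front vowel: /g/ becomes palato-alveolar [dʒ] before a front vowel. /g/ is underlying.
Hence 'water' is /lɔlag/ underlyingly.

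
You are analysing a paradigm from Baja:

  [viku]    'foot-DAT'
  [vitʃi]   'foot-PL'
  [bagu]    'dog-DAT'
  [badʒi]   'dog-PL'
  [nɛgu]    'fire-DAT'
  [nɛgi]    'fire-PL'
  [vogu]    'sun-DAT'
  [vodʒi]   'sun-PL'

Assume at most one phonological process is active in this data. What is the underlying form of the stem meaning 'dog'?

/badʒ/

The stem for 'dog' ends in [g] in [bagu] but [dʒ] in [badʒi].
The stem 'fire' ([nɛgu], [nɛgi]) shows [g] unchanged in both environments, so [g] cannot be basic with [dʒ] derived before the PL suffix.
So /dʒ/ is underlying, and a rule of depalatalization — palato-alveolar /tʃ/ and /dʒ/ become [k] and [g] when no front vowel follows — gives [g].
So 'dog' = /badʒ/.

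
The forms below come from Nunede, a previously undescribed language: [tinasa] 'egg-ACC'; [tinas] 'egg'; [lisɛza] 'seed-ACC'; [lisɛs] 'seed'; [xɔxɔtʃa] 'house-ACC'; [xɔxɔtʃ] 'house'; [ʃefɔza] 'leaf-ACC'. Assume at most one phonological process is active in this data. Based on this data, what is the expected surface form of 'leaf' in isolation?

[ʃefɔs]

'seed' shows [z] ~ [s] at the end of the stem ([lisɛza] vs [lisɛs]).
Compare 'egg', with invariant [s] in [tinasa] and [tinas]: an analysis with underlying /s/ and a rule producing [z] before the ACC suffix would wrongly predict alternation here too.
Therefore /z/ is basic and [s] is derived by word-final obstruent devoicing (voiced obstruents become voiceless word-finally).
The one attested form of 'leaf', [ʃefɔza], shows underlying /ʃefɔz/. Applying the same rule word-finally gives [ʃefɔs].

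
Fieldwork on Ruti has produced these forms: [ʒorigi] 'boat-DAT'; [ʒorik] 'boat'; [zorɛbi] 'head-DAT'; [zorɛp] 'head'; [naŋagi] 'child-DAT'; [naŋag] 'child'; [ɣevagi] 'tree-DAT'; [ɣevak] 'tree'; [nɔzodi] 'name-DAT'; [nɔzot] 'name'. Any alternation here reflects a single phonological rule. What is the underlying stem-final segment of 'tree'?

The stem for 'tree' ends in [g] in [ɣevagi] but [k] in [ɣevak].
If /g/ were underlying and a rule turned it into [k] in isolation, 'child' would also alternate; but it has [g] in both [naŋagi] and [naŋag].
Therefore /k/ is basic and [g] is derived by intervocalic voicing (voiceless stops become voiced between vowels).

/k/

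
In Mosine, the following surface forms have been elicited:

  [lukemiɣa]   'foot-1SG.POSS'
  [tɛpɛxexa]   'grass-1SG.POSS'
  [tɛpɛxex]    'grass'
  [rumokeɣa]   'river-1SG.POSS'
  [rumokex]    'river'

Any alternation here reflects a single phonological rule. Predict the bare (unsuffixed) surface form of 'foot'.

[lukemix]

The root 'river' surfaces as [rumokeɣa] and [rumokex], with a stem-final [ɣ] ~ [x] alternation.
If /x/ were underlying and a rule turned it into [ɣ] before the 1SG.POSS suffix, 'grass' would also alternate; but it has [x] in both [tɛpɛxexa] and [tɛpɛxex].
The alternation reflects word-final obstruent devoicing: voiced obstruents become voiceless word-finally. /ɣ/ is underlying.
The one attested form of 'foot', [lukemiɣa], shows underlying /lukemiɣ/. Applying the same rule word-finally gives [lukemix].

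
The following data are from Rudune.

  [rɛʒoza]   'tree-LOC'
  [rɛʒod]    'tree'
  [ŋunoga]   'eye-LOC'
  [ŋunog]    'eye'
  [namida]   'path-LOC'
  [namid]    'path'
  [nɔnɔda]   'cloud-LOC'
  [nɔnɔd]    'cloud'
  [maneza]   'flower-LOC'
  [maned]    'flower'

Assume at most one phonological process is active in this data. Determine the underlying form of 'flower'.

The stem for 'flower' ends in [z] in [maneza] but [d] in [maned].
If /d/ were underlying and a rule turned it into [z] before the LOC suffix, 'cloud' would also alternate; but it has [d] in both [nɔnɔda] and [nɔnɔd].
The alternation reflects word-final hardening: voiced fricatives become stops word-finally. /z/ is underlying.
The underlying form of 'flower' is therefore /manez/.

/manez/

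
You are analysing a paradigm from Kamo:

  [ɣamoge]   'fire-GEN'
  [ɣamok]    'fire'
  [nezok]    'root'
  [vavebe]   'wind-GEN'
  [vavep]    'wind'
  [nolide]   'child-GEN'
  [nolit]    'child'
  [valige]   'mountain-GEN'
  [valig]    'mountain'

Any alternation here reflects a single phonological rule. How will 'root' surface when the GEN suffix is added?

'fire' shows [g] ~ [k] at the end of the stem ([ɣamoge] vs [ɣamok]).
Compare 'mountain', with invariant [g] in [valige] and [valig]: an analysis with underlying /g/ and a rule producing [k] in isolation would wrongly predict alternation here too.
Therefore /k/ is basic and [g] is derived by intervocalic voicing (voiceless stops become voiced between vowels).
The one attested form of 'root', [nezok], shows underlying /nezok/. Applying the same rule between vowels gives [nezoge].

[nezoge]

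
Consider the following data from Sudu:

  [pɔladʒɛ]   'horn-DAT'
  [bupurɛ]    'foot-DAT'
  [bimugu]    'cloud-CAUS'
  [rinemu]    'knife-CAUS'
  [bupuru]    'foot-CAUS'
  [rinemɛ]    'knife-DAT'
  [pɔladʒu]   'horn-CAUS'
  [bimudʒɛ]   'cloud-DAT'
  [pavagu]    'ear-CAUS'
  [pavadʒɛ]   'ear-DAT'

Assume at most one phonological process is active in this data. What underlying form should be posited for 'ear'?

/pavag/

The root 'ear' surfaces as [pavadʒɛ] and [pavagu], with a stem-final [dʒ] ~ [g] alternation.
The stem 'horn' ([pɔladʒɛ], [pɔladʒu]) shows [dʒ] unchanged in both environments, so [dʒ] cannot be basic with [g] derived before the CAUS suffix.
The underlying segment must be /g/; /g/ becomes palato-alveolar [dʒ] before a front vowel, yielding [dʒ] there.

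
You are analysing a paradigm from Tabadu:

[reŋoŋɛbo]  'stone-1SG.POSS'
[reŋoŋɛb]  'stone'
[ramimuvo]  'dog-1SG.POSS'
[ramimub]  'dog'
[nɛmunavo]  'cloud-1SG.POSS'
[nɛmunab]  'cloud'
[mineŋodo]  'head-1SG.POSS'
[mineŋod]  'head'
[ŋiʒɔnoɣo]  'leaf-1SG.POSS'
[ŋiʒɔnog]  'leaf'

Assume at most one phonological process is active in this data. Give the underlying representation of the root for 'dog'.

In [ramimuvo] and [ramimub] the final segment of 'dog' alternates: [v] ~ [b].
Compare 'stone', with invariant [b] in [reŋoŋɛbo] and [reŋoŋɛb]: an analysis with underlying /b/ and a rule producing [v] before the 1SG.POSS suffix would wrongly predict alternation here too.
The alternation reflects word-final hardening: voiced fricatives become stops word-finally. /v/ is underlying.
So 'dog' = /ramimuv/.

/ramimuv/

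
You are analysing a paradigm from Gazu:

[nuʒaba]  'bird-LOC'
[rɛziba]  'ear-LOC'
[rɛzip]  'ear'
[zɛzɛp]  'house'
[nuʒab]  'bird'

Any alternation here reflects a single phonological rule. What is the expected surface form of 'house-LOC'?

[zɛzɛba]

The root 'ear' surfaces as [rɛziba] and [rɛzip], with a stem-final [b] ~ [p] alternation.
The stem 'bird' ([nuʒaba], [nuʒab]) shows [b] unchanged in both environments, so [b] cannot be basic with [p] derived in isolation.
Therefore /p/ is basic and [b] is derived by intervocalic voicing (voiceless stops become voiced between vowels).
The one attested form of 'house', [zɛzɛp], shows underlying /zɛzɛp/. Applying the same rule between vowels gives [zɛzɛba].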